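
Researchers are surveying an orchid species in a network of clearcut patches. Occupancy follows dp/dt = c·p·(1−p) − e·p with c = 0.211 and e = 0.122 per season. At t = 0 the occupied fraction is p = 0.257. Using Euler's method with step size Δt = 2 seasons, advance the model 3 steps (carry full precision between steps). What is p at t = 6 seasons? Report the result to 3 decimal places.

Update rule: p ← p + [c·p·(1−p) − e·p]·Δt with Δt = 2.
t = 2: p = 0.25700 + (+0.01787) = 0.27487
t = 4: p = 0.27487 + (+0.01704) = 0.29192
t = 6: p = 0.29192 + (+0.01600) = 0.30792

0.308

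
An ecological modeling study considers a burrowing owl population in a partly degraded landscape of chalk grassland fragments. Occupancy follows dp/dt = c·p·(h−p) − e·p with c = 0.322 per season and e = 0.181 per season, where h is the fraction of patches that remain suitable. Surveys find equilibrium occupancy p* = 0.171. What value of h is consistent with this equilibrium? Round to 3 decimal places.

0.733

At equilibrium c(h−p*) = e, so h = p* + e/c.
h = 0.171 + 0.181/0.322 = 0.171 + 0.5621 = 0.7331.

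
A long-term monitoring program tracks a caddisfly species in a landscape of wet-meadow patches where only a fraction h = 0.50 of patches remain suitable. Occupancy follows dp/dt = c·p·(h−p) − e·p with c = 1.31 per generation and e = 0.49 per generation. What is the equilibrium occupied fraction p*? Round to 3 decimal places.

0.126

Setting dp/dt = 0 and dividing by p* gives c·(h−p*) = e.
So p* = h − e/c = 0.50 − 0.49/1.31 = 0.50 − 0.3740 = 0.1260.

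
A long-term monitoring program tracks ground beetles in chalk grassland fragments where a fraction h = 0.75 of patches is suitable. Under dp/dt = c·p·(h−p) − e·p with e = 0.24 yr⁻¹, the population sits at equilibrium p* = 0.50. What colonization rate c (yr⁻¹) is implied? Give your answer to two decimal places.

0.96

At equilibrium c(h−p*) = e, so c = e/(h−p*).
c = 0.24/(0.75 − 0.50) = 0.24/0.2500 = 0.9600.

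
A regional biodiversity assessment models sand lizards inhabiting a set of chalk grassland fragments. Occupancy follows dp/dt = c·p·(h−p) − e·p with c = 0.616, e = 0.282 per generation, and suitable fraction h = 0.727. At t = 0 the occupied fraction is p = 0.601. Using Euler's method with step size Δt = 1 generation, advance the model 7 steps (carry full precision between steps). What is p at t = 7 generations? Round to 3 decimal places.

0.311

Update rule: p ← p + [c·p·(h−p) − e·p]·Δt with Δt = 1.
p: 0.60100 → 0.47817  (Δp = -0.12283)
p: 0.47817 → 0.41662  (Δp = -0.06155)
p: 0.41662 → 0.37879  (Δp = -0.03783)
p: 0.37879 → 0.35322  (Δp = -0.02557)
p: 0.35322 → 0.33494  (Δp = -0.01828)
p: 0.33494 → 0.32138  (Δp = -0.01356)
p: 0.32138 → 0.31105  (Δp = -0.01033)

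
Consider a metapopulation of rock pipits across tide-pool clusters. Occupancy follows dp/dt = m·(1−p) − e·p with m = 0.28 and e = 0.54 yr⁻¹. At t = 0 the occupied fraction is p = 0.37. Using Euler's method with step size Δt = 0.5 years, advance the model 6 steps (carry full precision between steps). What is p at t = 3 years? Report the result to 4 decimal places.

0.3427

Update rule: p ← p + [m·(1−p) − e·p]·Δt with Δt = 0.5.
  1  |  dp/dt·Δt = -0.011700  |  p_1 = 0.358300
  2  |  dp/dt·Δt = -0.006903  |  p_2 = 0.351397
  3  |  dp/dt·Δt = -0.004073  |  p_3 = 0.347324
  4  |  dp/dt·Δt = -0.002403  |  p_4 = 0.344921
  5  |  dp/dt·Δt = -0.001418  |  p_5 = 0.343504
  6  |  dp/dt·Δt = -0.000836  |  p_6 = 0.342667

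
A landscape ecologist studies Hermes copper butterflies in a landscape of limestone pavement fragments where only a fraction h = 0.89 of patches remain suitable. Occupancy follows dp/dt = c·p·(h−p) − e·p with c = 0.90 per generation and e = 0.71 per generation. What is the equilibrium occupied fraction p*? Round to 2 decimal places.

Setting dp/dt = 0 and dividing by p* gives c·(h−p*) = e.
So p* = h − e/c = 0.89 − 0.71/0.90 = 0.89 − 0.7889 = 0.1011.

0.10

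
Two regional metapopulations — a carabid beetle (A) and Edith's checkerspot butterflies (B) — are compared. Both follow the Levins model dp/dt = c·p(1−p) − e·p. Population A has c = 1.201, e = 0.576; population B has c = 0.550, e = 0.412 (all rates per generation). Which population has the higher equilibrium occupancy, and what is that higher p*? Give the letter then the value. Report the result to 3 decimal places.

A, 0.520

A: p*_A = 1 − 0.576/1.201 = 0.5204.
B: p*_B = 1 − 0.412/0.550 = 0.2509.
A is higher at 0.5204.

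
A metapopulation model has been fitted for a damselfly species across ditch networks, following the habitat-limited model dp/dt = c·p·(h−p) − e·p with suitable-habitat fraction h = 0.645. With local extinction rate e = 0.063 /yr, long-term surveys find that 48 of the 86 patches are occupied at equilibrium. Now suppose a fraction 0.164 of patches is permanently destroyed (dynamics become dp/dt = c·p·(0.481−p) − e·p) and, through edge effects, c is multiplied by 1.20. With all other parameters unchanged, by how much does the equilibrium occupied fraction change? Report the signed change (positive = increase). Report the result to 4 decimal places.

-0.1495

Observed p* = 48/86 = 0.55814.
Balance c(h−p*) = e gives c = e/(0.645 − 0.55814) = 0.063/0.08686 = 0.72531.
New p* = 0.481 − e/c = 0.481 − 0.06300/0.87037 = 0.40862.
Δp* = 0.40862 − 0.55814 = -0.14952.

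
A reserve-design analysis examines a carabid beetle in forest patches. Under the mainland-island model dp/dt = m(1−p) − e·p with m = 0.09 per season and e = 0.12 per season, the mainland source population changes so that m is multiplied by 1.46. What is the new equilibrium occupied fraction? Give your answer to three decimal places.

0.523

Before: p* = 0.09/(0.09+0.12) = 0.4286.
After: m = 0.1314, e = 0.12; p* = 0.1314/0.2514 = 0.5227.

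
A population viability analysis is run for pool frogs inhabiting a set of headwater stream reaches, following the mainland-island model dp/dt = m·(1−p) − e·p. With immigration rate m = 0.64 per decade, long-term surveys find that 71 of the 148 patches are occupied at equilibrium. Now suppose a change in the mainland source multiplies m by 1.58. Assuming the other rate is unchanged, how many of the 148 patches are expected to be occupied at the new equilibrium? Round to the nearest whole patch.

Observed p* = 71/148 = 0.47973.
Balance m(1−p*) = e·p* gives e = m(1−p*)/p* = 0.64×0.52027/0.47973 = 0.69408.
New p* = m/(m+e) = 1.01120/(1.01120+0.69408) = 0.59298.
Expected occupied = 148 × 0.59298 = 87.76 ≈ 88.

88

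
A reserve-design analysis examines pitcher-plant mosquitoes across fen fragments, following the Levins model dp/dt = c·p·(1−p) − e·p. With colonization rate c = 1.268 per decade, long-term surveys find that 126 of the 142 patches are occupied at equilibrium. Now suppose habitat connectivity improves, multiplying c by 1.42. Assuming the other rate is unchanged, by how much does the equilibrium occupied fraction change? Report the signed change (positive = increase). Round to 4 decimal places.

Observed p* = 126/142 = 0.88732.
Balance c(1−p*) = e gives e = 1.268×(1 − 0.88732) = 0.14288.
New p* = 1 − e/c = 1 − 0.14288/1.80056 = 0.92065.
Δp* = 0.92065 − 0.88732 = +0.03333.

0.0333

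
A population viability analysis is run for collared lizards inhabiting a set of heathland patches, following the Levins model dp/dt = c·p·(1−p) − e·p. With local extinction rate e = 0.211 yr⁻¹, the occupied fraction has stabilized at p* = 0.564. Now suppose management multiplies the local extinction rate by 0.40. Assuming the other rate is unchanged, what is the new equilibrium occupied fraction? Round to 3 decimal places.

0.826

Balance c(1−p*) = e gives c = e/(1 − 0.56400) = 0.211/0.43600 = 0.48394.
New p* = 1 − e/c = 1 − 0.08440/0.48394 = 0.82560.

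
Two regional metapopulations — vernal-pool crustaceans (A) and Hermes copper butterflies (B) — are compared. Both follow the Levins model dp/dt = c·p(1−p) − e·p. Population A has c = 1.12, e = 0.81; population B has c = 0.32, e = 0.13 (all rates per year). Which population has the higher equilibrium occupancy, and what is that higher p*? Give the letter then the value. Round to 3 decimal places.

B, 0.594

A: p*_A = 1 − 0.81/1.12 = 0.2768.
B: p*_B = 1 − 0.13/0.32 = 0.5938.
B is higher at 0.5938.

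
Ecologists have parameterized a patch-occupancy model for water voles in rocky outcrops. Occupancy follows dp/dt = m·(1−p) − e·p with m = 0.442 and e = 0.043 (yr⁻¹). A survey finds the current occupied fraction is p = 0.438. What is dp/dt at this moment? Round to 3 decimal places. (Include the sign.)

0.230

Colonization term: m·(1−p) = 0.442×0.5620 = 0.24840.
Extinction term: e·p = 0.01883.
dp/dt = 0.24840 − 0.01883 = 0.22957.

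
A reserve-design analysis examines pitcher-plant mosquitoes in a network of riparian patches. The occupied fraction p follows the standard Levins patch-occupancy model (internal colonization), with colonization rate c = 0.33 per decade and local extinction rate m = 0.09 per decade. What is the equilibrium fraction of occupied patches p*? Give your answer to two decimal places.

Setting dp/dt = 0 and dividing through by p* gives c·(1−p*) = m.
So p* = 1 − m/c = 1 − 0.09/0.33 = 1 − 0.2727 = 0.7273.

0.73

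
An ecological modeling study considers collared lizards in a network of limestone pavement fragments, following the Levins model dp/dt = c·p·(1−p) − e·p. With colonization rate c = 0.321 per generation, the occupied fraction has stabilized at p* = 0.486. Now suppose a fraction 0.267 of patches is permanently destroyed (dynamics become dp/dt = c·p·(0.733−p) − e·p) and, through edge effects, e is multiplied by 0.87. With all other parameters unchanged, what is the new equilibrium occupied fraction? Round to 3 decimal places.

Balance c(1−p*) = e gives e = 0.321×(1 − 0.48600) = 0.16499.
New p* = 0.733 − e/c = 0.733 − 0.14354/0.32100 = 0.28583.

0.286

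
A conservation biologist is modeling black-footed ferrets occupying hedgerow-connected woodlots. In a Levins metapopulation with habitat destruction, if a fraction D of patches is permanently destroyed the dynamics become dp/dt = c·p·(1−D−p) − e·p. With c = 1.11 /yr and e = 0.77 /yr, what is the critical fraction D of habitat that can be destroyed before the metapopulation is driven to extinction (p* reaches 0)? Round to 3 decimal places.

The nontrivial equilibrium is p* = (1−D) − e/c; extinction occurs when this hits zero.
So D_crit = 1 − e/c = 1 − 0.77/1.11 = 1 − 0.6937 = 0.3063.
This equals the undisturbed p*, a classic result of Lande's extension.

0.306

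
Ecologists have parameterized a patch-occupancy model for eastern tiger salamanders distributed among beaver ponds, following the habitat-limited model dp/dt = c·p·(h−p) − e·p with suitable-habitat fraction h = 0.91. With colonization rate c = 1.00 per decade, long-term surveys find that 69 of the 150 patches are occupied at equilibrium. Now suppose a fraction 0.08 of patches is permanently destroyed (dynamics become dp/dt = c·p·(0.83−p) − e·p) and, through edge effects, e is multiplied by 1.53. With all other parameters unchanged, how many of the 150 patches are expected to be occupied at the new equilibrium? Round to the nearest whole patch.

21

Observed p* = 69/150 = 0.46000.
Balance c(h−p*) = e gives e = 1.00×(0.91 − 0.46000) = 0.45000.
New p* = 0.83 − e/c = 0.83 − 0.68850/1.00000 = 0.14150.
Expected occupied = 150 × 0.14150 = 21.22 ≈ 21.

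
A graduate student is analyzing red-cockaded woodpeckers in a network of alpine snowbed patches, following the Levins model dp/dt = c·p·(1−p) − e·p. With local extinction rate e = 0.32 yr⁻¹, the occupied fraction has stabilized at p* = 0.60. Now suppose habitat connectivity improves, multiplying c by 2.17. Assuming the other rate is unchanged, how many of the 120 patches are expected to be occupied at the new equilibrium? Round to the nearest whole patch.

Balance c(1−p*) = e gives c = e/(1 − 0.60000) = 0.32/0.40000 = 0.80000.
New p* = 1 − e/c = 1 − 0.32000/1.73600 = 0.81567.
Expected occupied = 120 × 0.81567 = 97.88 ≈ 98.

98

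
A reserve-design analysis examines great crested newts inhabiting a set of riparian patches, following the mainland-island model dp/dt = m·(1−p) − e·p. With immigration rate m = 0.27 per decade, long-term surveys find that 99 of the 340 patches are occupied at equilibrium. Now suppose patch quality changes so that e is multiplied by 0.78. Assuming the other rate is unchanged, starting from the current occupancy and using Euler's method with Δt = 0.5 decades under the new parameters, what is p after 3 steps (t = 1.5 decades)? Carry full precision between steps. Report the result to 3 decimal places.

0.333

Observed p* = 99/340 = 0.29118.
Balance m(1−p*) = e·p* gives e = m(1−p*)/p* = 0.27×0.70882/0.29118 = 0.65727.
Starting from p₀ = 0.29118; update p ← p + (dp/dt)·Δt with the new parameters.
  1  |  dp/dt·Δt = +0.021052  |  p_1 = 0.312229
  2  |  dp/dt·Δt = +0.012814  |  p_2 = 0.325042
  3  |  dp/dt·Δt = +0.007799  |  p_3 = 0.332841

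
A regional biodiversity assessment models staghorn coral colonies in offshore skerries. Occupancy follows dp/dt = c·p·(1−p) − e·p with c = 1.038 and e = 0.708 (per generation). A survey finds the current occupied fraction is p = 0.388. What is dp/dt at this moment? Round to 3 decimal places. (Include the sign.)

Colonization term: c·p·(1−p) = 1.038×0.388×0.6120 = 0.24648.
Extinction term: e·p = 0.27470.
dp/dt = 0.24648 − 0.27470 = -0.02822.

-0.028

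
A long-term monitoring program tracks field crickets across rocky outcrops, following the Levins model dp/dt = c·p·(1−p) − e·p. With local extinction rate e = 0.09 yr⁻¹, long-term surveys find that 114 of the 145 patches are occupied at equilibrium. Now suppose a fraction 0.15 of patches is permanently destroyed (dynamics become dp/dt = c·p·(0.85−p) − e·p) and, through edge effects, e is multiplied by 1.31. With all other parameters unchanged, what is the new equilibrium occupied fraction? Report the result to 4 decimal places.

Observed p* = 114/145 = 0.78621.
Balance c(1−p*) = e gives c = e/(1 − 0.78621) = 0.09/0.21379 = 0.42097.
New p* = 0.85 − e/c = 0.85 − 0.11790/0.42097 = 0.56993.

0.5699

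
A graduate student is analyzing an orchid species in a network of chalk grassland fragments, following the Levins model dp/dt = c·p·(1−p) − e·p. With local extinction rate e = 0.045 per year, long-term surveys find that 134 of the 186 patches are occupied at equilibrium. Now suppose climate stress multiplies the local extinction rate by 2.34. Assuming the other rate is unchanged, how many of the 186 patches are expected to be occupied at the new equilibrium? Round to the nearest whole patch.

64

Observed p* = 134/186 = 0.72043.
Balance c(1−p*) = e gives c = e/(1 − 0.72043) = 0.045/0.27957 = 0.16096.
New p* = 1 − e/c = 1 − 0.10530/0.16096 = 0.34580.
Expected occupied = 186 × 0.34580 = 64.32 ≈ 64.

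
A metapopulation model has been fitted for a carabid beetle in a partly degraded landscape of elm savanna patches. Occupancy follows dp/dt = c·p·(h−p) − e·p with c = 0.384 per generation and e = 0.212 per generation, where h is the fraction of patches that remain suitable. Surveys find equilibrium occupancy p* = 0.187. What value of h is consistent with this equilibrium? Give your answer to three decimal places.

0.739

At equilibrium c(h−p*) = e, so h = p* + e/c.
h = 0.187 + 0.212/0.384 = 0.187 + 0.5521 = 0.7391.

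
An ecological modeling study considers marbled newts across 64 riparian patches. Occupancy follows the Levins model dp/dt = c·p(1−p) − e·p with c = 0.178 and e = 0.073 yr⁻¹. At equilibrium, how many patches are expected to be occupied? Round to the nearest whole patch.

p* = 1 − e/c = 1 − 0.073/0.178 = 0.5899.
Expected occupied patches = N × p* = 64 × 0.5899 = 37.75 ≈ 38.

38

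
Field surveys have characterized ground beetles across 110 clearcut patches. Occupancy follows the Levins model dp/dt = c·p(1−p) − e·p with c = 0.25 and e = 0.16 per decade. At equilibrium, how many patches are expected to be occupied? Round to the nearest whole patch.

p* = 1 − e/c = 1 − 0.16/0.25 = 0.3600.
Expected occupied patches = N × p* = 110 × 0.3600 = 39.60 ≈ 40.

40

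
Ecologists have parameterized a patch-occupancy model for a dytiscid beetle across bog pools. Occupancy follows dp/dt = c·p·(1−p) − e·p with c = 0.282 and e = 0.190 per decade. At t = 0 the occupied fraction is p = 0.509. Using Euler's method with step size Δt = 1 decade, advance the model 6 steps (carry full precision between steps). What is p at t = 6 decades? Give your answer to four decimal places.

0.4061

Update rule: p ← p + [c·p·(1−p) − e·p]·Δt with Δt = 1.
p: 0.50900 → 0.48277  (Δp = -0.02623)
p: 0.48277 → 0.46146  (Δp = -0.02131)
p: 0.46146 → 0.44386  (Δp = -0.01760)
p: 0.44386 → 0.42914  (Δp = -0.01472)
p: 0.42914 → 0.41669  (Δp = -0.01245)
p: 0.41669 → 0.40606  (Δp = -0.01063)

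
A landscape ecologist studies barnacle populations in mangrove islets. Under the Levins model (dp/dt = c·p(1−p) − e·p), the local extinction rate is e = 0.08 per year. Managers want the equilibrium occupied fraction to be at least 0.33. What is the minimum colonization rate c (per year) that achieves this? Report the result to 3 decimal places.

p* = 1 − e/c ≥ 0.33 requires e/c ≤ 0.6700, i.e. c ≥ e/0.6700.
c_min = 0.08/0.6700 = 0.1194.

0.119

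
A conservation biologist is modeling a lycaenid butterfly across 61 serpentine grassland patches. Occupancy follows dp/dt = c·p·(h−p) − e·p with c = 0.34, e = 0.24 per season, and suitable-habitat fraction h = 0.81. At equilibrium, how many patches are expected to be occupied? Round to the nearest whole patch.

p* = h − e/c = 0.81 − 0.7059 = 0.1041.
Expected occupied patches = N × p* = 61 × 0.1041 = 6.35 ≈ 6.

6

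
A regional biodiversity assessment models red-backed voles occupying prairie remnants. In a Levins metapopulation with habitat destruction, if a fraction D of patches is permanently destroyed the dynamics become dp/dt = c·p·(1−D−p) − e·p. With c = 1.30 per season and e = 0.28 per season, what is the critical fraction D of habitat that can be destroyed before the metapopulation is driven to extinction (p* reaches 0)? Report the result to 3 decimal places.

The nontrivial equilibrium is p* = (1−D) − e/c; extinction occurs when this hits zero.
So D_crit = 1 − e/c = 1 − 0.28/1.30 = 1 − 0.2154 = 0.7846.
This equals the undisturbed p*, a classic result of Lande's extension.

0.785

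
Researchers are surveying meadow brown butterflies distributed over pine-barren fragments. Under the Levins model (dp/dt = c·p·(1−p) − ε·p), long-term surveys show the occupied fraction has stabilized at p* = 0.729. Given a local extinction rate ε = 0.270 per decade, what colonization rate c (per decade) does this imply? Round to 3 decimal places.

0.996

At equilibrium c(1−p*) = ε, so c = ε/(1−p*).
c = 0.270/(1 − 0.729) = 0.270/0.2710 = 0.9963.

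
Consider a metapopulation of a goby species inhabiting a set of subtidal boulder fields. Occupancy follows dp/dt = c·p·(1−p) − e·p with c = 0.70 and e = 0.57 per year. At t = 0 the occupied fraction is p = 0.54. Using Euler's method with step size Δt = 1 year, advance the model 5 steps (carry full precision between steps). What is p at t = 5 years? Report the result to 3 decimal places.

Update rule: p ← p + [c·p·(1−p) − e·p]·Δt with Δt = 1.
t = 1: p = 0.54000 + (-0.13392) = 0.40608
t = 2: p = 0.40608 + (-0.06264) = 0.34344
t = 3: p = 0.34344 + (-0.03792) = 0.30552
t = 4: p = 0.30552 + (-0.02562) = 0.27990
t = 5: p = 0.27990 + (-0.01845) = 0.26145

0.261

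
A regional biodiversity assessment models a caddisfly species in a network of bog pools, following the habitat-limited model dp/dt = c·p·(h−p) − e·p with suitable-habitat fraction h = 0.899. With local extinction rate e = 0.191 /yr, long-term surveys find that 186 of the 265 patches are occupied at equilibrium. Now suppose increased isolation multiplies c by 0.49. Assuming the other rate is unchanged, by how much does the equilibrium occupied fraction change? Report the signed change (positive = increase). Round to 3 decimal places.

Observed p* = 186/265 = 0.70189.
Balance c(h−p*) = e gives c = e/(0.899 − 0.70189) = 0.191/0.19711 = 0.96900.
New p* = 0.899 − e/c = 0.899 − 0.19100/0.47481 = 0.49673.
Δp* = 0.49673 − 0.70189 = -0.20516.

-0.205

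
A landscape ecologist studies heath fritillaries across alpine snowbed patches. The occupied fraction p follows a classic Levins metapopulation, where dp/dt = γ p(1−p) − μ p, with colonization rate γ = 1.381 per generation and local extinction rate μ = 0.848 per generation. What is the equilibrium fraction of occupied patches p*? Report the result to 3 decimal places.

0.386

At equilibrium, colonization balances extinction: γ·p*·(1−p*) = μ·p*.
So p* = 1 − μ/γ = 1 − 0.848/1.381 = 1 − 0.6140 = 0.3860.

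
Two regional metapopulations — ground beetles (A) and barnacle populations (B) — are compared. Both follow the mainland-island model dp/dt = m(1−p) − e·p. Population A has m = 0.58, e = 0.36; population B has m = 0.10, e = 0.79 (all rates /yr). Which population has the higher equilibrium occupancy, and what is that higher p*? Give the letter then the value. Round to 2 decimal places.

A: p*_A = m/(m+e) = 0.58/0.9400 = 0.6170.
B: p*_B = 0.10/0.8900 = 0.1124.
A is higher at 0.6170.

A, 0.62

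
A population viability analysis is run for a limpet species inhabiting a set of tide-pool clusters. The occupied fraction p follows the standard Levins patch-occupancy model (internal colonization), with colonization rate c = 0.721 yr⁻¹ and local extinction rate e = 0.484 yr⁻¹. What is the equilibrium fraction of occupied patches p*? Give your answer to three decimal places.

0.329

At equilibrium, colonization balances extinction: c·p*·(1−p*) = e·p*.
So p* = 1 − e/c = 1 − 0.484/0.721 = 1 − 0.6713 = 0.3287.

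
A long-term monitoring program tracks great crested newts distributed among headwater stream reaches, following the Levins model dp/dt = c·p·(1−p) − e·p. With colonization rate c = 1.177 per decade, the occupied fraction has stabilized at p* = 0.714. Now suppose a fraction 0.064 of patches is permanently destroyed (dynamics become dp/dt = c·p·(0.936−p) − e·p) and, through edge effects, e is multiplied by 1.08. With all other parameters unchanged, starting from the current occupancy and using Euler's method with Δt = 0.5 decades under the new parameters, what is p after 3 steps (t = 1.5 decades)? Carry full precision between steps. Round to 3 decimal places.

Balance c(1−p*) = e gives e = 1.177×(1 − 0.71400) = 0.33662.
Starting from p₀ = 0.71400; update p ← p + (dp/dt)·Δt with the new parameters.
t = 0.5: p = 0.71400 + (-0.03651) = 0.67749
t = 1: p = 0.67749 + (-0.02008) = 0.65741
t = 1.5: p = 0.65741 + (-0.01172) = 0.64569

0.646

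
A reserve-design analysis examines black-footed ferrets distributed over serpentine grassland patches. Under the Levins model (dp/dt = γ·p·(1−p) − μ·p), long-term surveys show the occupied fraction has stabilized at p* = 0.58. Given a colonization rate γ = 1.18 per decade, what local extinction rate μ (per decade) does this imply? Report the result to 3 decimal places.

At equilibrium γ(1−p*) = μ.
μ = 1.18 × (1 − 0.58) = 1.18 × 0.4200 = 0.4956.

0.496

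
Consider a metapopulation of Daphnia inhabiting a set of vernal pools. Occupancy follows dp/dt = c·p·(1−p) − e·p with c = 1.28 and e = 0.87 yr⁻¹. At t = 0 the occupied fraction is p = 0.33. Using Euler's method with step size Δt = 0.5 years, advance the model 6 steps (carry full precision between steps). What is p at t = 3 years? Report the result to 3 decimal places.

0.323

Update rule: p ← p + [c·p·(1−p) − e·p]·Δt with Δt = 0.5.
p: 0.33000 → 0.32795  (Δp = -0.00205)
p: 0.32795 → 0.32635  (Δp = -0.00160)
p: 0.32635 → 0.32509  (Δp = -0.00126)
p: 0.32509 → 0.32410  (Δp = -0.00099)
p: 0.32410 → 0.32331  (Δp = -0.00078)
p: 0.32331 → 0.32269  (Δp = -0.00062)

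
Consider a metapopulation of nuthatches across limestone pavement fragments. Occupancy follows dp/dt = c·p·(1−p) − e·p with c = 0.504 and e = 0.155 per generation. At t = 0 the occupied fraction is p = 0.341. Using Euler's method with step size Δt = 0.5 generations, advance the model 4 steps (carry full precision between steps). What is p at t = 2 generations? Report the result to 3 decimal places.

0.459

Update rule: p ← p + [c·p·(1−p) − e·p]·Δt with Δt = 0.5.
step 1: Δp = +0.03020, p = 0.37120
step 2: Δp = +0.03005, p = 0.40125
step 3: Δp = +0.02945, p = 0.43070
step 4: Δp = +0.02841, p = 0.45911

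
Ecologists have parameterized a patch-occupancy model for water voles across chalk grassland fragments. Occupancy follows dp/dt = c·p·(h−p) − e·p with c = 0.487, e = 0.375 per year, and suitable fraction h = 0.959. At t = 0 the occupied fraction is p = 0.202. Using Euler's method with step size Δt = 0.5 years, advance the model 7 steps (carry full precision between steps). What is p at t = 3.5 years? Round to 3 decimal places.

0.198

Update rule: p ← p + [c·p·(h−p) − e·p]·Δt with Δt = 0.5.
t = 0.5: p = 0.20200 + (-0.00064) = 0.20136
t = 1: p = 0.20136 + (-0.00061) = 0.20075
t = 1.5: p = 0.20075 + (-0.00058) = 0.20018
t = 2: p = 0.20018 + (-0.00055) = 0.19963
t = 2.5: p = 0.19963 + (-0.00052) = 0.19911
t = 3: p = 0.19911 + (-0.00049) = 0.19862
t = 3.5: p = 0.19862 + (-0.00047) = 0.19816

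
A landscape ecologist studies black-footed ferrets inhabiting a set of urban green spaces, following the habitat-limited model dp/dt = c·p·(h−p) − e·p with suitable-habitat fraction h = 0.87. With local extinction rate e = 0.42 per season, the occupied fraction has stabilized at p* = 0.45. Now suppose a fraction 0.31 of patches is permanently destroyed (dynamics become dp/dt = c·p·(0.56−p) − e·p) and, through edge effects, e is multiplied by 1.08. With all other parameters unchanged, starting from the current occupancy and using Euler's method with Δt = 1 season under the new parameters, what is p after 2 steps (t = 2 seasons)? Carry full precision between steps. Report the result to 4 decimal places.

0.2396

Balance c(h−p*) = e gives c = e/(0.87 − 0.45000) = 0.42/0.42000 = 1.00000.
Starting from p₀ = 0.45000; update p ← p + (dp/dt)·Δt with the new parameters.
p: 0.45000 → 0.29538  (Δp = -0.15462)
p: 0.29538 → 0.23956  (Δp = -0.05582)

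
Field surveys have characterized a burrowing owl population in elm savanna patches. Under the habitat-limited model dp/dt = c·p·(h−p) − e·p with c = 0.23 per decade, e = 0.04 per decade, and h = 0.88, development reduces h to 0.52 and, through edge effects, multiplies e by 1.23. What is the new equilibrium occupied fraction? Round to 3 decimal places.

Before: p* = h − e/c = 0.88 − 0.04/0.23 = 0.88 − 0.1739 = 0.7061.
After: c = 0.23, e = 0.0492, h = 0.52; p* = 0.52 − 0.0492/0.23 = 0.3061.

0.306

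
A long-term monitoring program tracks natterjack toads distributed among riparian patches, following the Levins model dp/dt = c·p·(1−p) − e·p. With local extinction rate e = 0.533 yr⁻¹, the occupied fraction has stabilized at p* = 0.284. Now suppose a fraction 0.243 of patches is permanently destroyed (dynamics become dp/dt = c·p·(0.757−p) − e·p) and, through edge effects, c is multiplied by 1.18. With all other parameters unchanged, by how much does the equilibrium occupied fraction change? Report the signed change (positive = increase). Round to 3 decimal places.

-0.134

Balance c(1−p*) = e gives c = e/(1 − 0.28400) = 0.533/0.71600 = 0.74441.
New p* = 0.757 − e/c = 0.757 − 0.53300/0.87840 = 0.15021.
Δp* = 0.15021 − 0.28400 = -0.13379.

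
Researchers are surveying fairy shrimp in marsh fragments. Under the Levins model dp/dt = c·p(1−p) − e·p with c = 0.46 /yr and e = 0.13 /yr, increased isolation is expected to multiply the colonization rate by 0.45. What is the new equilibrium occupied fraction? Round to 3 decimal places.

Before: p* = 1 − 0.13/0.46 = 0.7174.
After the change, c = 0.207, e = 0.13, so p* = 1 − 0.13/0.207 = 0.3720.

0.372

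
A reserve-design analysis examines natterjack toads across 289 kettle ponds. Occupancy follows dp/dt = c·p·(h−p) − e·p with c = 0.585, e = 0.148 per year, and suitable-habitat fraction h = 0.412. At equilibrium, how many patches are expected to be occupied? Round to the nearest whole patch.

p* = h − e/c = 0.412 − 0.2530 = 0.1590.
Expected occupied patches = N × p* = 289 × 0.1590 = 45.95 ≈ 46.

46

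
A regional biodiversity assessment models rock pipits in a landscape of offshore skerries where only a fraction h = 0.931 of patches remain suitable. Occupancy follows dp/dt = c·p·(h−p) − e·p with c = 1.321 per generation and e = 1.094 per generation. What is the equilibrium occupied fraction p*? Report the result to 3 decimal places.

0.103

Setting dp/dt = 0 and dividing by p* gives c·(h−p*) = e.
So p* = h − e/c = 0.931 − 1.094/1.321 = 0.931 − 0.8282 = 0.1028.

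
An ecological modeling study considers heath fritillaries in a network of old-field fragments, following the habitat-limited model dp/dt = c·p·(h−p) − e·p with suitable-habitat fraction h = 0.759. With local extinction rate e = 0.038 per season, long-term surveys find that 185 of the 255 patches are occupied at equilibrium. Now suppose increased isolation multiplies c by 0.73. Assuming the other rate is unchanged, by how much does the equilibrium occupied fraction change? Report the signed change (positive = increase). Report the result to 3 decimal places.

-0.012

Observed p* = 185/255 = 0.72549.
Balance c(h−p*) = e gives c = e/(0.759 − 0.72549) = 0.038/0.03351 = 1.13399.
New p* = 0.759 − e/c = 0.759 − 0.03800/0.82781 = 0.71310.
Δp* = 0.71310 − 0.72549 = -0.01239.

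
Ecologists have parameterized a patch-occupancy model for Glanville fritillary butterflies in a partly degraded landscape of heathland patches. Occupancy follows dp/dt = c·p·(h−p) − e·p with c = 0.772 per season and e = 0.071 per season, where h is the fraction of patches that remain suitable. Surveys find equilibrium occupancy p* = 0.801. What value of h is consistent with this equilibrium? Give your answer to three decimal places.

At equilibrium c(h−p*) = e, so h = p* + e/c.
h = 0.801 + 0.071/0.772 = 0.801 + 0.0920 = 0.8930.

0.893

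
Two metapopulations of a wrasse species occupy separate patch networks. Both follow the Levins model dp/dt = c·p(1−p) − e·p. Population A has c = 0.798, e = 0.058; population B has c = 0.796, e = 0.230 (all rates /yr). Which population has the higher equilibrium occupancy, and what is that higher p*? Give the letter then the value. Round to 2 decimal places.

A: p*_A = 1 − 0.058/0.798 = 0.9273.
B: p*_B = 1 − 0.230/0.796 = 0.7111.
A is higher at 0.9273.

A, 0.93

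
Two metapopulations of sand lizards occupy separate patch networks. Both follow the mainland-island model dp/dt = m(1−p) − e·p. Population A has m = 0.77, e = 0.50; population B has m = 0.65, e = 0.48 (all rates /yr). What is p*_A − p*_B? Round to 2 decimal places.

A: p*_A = m/(m+e) = 0.77/1.2700 = 0.6063.
B: p*_B = 0.65/1.1300 = 0.5752.
p*_A − p*_B = 0.6063 − 0.5752 = 0.0311.

0.03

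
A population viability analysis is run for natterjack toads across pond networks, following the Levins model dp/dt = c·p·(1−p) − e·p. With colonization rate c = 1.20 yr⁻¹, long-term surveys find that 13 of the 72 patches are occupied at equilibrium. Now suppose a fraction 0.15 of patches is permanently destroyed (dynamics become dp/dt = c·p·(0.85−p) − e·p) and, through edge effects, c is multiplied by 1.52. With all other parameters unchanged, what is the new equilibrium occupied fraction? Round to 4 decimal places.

0.3109

Observed p* = 13/72 = 0.18056.
Balance c(1−p*) = e gives e = 1.20×(1 − 0.18056) = 0.98333.
New p* = 0.85 − e/c = 0.85 − 0.98333/1.82400 = 0.31089.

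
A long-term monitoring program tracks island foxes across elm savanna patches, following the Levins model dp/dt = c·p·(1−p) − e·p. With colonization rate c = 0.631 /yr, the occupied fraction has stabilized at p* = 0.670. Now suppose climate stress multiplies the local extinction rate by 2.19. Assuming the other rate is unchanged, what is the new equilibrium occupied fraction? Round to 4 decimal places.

0.2773

Balance c(1−p*) = e gives e = 0.631×(1 − 0.67000) = 0.20823.
New p* = 1 − e/c = 1 − 0.45602/0.63100 = 0.27731.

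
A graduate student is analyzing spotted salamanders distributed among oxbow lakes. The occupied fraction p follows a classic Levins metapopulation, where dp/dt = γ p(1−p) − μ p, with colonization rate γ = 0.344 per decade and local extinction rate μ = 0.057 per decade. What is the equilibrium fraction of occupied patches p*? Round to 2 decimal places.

At equilibrium, colonization balances extinction: γ·p*·(1−p*) = μ·p*.
So p* = 1 − μ/γ = 1 − 0.057/0.344 = 1 − 0.1657 = 0.8343.

0.83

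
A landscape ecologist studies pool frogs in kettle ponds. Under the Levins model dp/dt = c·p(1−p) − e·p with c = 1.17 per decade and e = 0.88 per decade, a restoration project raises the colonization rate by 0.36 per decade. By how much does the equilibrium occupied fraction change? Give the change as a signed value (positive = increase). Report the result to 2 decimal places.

Before: p* = 1 − 0.88/1.17 = 0.2479.
After the change, c = 1.53, e = 0.88, so p* = 1 − 0.88/1.53 = 0.4248.
Δp* = 0.4248 − 0.2479 = +0.1770.

0.18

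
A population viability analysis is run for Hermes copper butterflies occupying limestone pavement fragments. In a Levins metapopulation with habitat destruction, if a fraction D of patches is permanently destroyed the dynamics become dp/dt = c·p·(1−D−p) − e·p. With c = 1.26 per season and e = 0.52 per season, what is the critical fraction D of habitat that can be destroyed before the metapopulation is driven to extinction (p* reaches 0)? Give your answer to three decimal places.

The nontrivial equilibrium is p* = (1−D) − e/c; extinction occurs when this hits zero.
So D_crit = 1 − e/c = 1 − 0.52/1.26 = 1 − 0.4127 = 0.5873.
This equals the undisturbed p*, a classic result of Lande's extension.

0.587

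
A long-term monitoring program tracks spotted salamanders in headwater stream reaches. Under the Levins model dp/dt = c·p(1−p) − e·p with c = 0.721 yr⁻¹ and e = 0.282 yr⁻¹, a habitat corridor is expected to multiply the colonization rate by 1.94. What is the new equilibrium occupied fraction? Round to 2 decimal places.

Before: p* = 1 − 0.282/0.721 = 0.6089.
After the change, c = 1.39874, e = 0.282, so p* = 1 − 0.282/1.39874 = 0.7984.

0.80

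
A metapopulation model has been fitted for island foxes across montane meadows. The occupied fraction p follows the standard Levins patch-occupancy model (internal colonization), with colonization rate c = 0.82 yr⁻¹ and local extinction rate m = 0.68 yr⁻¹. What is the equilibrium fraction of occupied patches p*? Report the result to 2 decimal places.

Setting dp/dt = 0 and dividing through by p* gives c·(1−p*) = m.
So p* = 1 − m/c = 1 − 0.68/0.82 = 1 − 0.8293 = 0.1707.

0.17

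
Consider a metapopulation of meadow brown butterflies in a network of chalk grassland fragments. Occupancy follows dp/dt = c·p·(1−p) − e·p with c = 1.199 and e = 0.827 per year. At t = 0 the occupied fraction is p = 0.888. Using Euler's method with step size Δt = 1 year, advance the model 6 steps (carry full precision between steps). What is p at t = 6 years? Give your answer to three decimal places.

0.306

Update rule: p ← p + [c·p·(1−p) − e·p]·Δt with Δt = 1.
step 1: Δp = -0.61513, p = 0.27287
step 2: Δp = +0.01223, p = 0.28510
step 3: Δp = +0.00860, p = 0.29370
step 4: Δp = +0.00583, p = 0.29953
step 5: Δp = +0.00385, p = 0.30338
step 6: Δp = +0.00250, p = 0.30589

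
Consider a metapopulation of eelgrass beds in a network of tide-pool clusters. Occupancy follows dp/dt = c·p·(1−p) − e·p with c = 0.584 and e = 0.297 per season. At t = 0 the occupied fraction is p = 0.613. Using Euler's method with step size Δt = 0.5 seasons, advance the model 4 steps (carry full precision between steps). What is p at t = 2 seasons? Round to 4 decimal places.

0.5489

Update rule: p ← p + [c·p·(1−p) − e·p]·Δt with Δt = 0.5.
t = 0.5: p = 0.61300 + (-0.02176) = 0.59124
t = 1: p = 0.59124 + (-0.01723) = 0.57401
t = 1.5: p = 0.57401 + (-0.01384) = 0.56017
t = 2: p = 0.56017 + (-0.01124) = 0.54893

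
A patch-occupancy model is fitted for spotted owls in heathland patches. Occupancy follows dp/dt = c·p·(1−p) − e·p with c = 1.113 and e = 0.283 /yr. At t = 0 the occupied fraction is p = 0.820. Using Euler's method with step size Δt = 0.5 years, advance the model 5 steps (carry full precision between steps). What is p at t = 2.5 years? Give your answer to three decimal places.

0.750

Update rule: p ← p + [c·p·(1−p) − e·p]·Δt with Δt = 0.5.
  1  |  dp/dt·Δt = -0.033891  |  p_1 = 0.786109
  2  |  dp/dt·Δt = -0.017664  |  p_2 = 0.768446
  3  |  dp/dt·Δt = -0.009713  |  p_3 = 0.758732
  4  |  dp/dt·Δt = -0.005489  |  p_4 = 0.753243
  5  |  dp/dt·Δt = -0.003148  |  p_5 = 0.750095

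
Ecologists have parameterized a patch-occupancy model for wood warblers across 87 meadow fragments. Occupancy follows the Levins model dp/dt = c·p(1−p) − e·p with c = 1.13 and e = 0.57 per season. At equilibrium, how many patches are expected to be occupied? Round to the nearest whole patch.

43

p* = 1 − e/c = 1 − 0.57/1.13 = 0.4956.
Expected occupied patches = N × p* = 87 × 0.4956 = 43.12 ≈ 43.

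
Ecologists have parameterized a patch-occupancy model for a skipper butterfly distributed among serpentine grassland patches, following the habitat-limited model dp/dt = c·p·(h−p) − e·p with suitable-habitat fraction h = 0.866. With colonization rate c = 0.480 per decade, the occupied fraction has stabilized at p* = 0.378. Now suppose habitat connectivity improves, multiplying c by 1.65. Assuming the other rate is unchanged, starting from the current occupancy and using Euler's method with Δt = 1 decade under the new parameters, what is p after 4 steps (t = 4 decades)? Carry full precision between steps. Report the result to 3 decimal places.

0.538

Balance c(h−p*) = e gives e = 0.480×(0.866 − 0.37800) = 0.23424.
Starting from p₀ = 0.37800; update p ← p + (dp/dt)·Δt with the new parameters.
step 1: Δp = +0.05755, p = 0.43555
step 2: Δp = +0.04646, p = 0.48202
step 3: Δp = +0.03368, p = 0.51570
step 4: Δp = +0.02228, p = 0.53797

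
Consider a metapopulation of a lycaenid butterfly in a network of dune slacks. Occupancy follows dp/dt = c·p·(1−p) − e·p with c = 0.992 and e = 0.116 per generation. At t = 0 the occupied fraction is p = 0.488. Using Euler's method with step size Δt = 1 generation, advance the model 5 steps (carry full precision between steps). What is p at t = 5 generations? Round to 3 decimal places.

Update rule: p ← p + [c·p·(1−p) − e·p]·Δt with Δt = 1.
  1  |  dp/dt·Δt = +0.191249  |  p_1 = 0.679249
  2  |  dp/dt·Δt = +0.137334  |  p_2 = 0.816583
  3  |  dp/dt·Δt = +0.053853  |  p_3 = 0.870436
  4  |  dp/dt·Δt = +0.010904  |  p_4 = 0.881340
  5  |  dp/dt·Δt = +0.001507  |  p_5 = 0.882848

0.883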